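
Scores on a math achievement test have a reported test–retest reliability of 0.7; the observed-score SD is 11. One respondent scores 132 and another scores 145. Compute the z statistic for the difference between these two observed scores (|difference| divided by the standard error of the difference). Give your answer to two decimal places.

1.53

SEM = 11.0000*√(1 − 0.7000) ≈ 6.0249
SE_diff = √2 * SEM ≈ 8.5206
z = 13 / 8.5206 ≈ 1.5257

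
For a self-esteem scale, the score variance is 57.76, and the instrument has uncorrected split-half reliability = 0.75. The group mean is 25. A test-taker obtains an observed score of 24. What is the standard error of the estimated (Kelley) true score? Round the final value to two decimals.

2.66

σ = 57.76^(1/2) = 7.6000
Full-length reliability (Spearman-Brown) = 2(0.75)/(1+0.75) ≃ 0.8571
SE_est = 7.6000×√(0.8571×0.1429) ≃ 2.6594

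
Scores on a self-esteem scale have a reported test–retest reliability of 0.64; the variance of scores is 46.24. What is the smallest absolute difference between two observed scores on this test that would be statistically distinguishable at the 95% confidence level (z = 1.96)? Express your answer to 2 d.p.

11.31

σ = 46.24^(1/2) = 6.800
SEM = 6.800*√(1 − 0.640) ≈ 4.080
Standard error of the difference = 4.080·√2 ≈ 5.770
Smallest detectable difference = 1.96*5.770 ≈ 11.309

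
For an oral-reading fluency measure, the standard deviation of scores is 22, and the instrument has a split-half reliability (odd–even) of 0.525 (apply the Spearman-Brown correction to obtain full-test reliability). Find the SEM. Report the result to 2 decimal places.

12.28

Spearman-Brown: r = 2(0.525) / (1 + 0.525) = 1.0500 / 1.5250 ≈ 0.6885
SEM = 22.0000 · √(1 − 0.6885) = 22.0000 · √0.3115 ≈ 22.0000 · 0.5581 ≈ 12.2782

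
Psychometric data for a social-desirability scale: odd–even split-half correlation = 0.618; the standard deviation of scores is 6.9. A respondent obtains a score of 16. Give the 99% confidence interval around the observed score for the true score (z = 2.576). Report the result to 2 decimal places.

[7.36, 24.64]

r_full = 2·0.618 / (1 + 0.618) ≈ 0.764
SEM = 6.900 * √(1 − 0.764) = 6.900 * √0.236 ≈ 6.900 * 0.486 ≈ 3.353
2.576 * SEM ≈ 8.636
Interval: (7.364, 24.636)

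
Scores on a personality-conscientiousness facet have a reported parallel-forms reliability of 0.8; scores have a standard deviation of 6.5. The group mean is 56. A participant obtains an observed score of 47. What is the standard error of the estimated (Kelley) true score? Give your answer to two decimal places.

2.60

SE_est = SD * √(r(1 − r)) = 6.500 * √0.160 ≈ 6.500 * 0.400 ≈ 2.600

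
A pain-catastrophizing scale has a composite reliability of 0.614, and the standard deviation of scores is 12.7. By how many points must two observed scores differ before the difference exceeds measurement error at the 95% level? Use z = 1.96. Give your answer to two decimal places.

SEM = 12.7000×√(1 − 0.6140) ≈ 7.8904
SE_diff = √2 × SEM ≈ 11.1587
Minimum reliable difference = 1.96 × SE_diff ≈ 1.96 × 11.1587 ≈ 21.8710

21.87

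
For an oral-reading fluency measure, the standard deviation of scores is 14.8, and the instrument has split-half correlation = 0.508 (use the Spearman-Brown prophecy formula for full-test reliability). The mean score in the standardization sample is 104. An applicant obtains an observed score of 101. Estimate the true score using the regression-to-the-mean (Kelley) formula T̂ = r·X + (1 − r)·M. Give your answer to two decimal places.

Spearman-Brown: r = 2(0.508) / (1 + 0.508) = 1.01600 / 1.50800 ≃ 0.67374
Estimated true score = 0.67374*101 + (1 − 0.67374)*104 ≃ 101.97878

101.98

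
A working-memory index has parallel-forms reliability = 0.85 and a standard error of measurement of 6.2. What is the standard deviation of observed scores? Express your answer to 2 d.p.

σ = SEM·(1 − r)^(−1/2) ≈ 6.2*2.582 ≈ 16.008

16.01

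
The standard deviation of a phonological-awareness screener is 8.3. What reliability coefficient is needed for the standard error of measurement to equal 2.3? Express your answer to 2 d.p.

r = 1 − (SEM / SD)² = 1 − (2.3000 / 8.3)² ≈ 1 − 0.0768 ≈ 0.9232

0.92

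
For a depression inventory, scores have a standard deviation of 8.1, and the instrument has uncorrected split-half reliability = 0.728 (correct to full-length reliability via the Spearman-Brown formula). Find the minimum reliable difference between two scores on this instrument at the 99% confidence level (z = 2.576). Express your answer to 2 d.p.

r_full = 2·0.728 / (1 + 0.728) ≈ 0.84259
SEM = 8.10000 * √(1 − 0.84259) = 8.10000 * √0.15741 ≈ 8.10000 * 0.39675 ≈ 3.21364
Standard error of the difference = 3.21364·√2 ≈ 4.54478
Minimum reliable difference = 2.576 * SE_diff ≈ 2.576 * 4.54478 ≈ 11.70735

11.71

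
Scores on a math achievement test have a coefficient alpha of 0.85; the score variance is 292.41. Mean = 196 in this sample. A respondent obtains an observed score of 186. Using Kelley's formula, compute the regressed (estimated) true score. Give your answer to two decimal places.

187.50

T̂ = 0.8500(186) + 0.1500(196) ≃ 187.5000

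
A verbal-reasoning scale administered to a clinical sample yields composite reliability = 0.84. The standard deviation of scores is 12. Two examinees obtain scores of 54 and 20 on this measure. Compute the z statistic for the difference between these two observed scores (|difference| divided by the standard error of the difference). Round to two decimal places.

5.01

SEM = 12.000 * √(1 − 0.840) = 12.000 * √0.160 ≃ 12.000 * 0.400 ≃ 4.800
Standard error of the difference = 4.800·√2 ≃ 6.788
z = |54 − 20| / 6.788 = 34 / 6.788 ≃ 5.009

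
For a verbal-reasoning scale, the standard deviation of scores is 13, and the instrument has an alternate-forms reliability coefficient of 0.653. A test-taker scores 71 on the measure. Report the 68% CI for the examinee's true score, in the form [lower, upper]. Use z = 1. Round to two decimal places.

SEM = 13.00000 · √(1 − 0.65300) = 13.00000 · √0.34700 ≈ 13.00000 · 0.58907 ≈ 7.65787
Half-width = 1·7.65787 ≈ 7.65787
Interval: (63.34213, 78.65787)

[63.34, 78.66]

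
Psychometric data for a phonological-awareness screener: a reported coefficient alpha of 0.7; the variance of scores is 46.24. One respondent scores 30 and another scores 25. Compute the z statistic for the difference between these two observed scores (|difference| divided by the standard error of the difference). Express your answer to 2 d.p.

0.95

σ = 46.24^(1/2) = 6.800
SEM = 6.800 × √(1 − 0.700) = 6.800 × √0.300 ≈ 6.800 × 0.548 ≈ 3.725
SE_diff = SEM × √2 ≈ 3.725 × 1.414 ≈ 5.267
z = |30 − 25| / 5.267 = 5 / 5.267 ≈ 0.949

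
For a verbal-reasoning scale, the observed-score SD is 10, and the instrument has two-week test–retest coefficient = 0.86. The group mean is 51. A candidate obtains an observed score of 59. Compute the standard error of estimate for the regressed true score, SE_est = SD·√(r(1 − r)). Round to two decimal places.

3.47

SE_est = SD × √(r(1 − r)) = 10.00000 × √0.12040 ≈ 10.00000 × 0.34699 ≈ 3.46987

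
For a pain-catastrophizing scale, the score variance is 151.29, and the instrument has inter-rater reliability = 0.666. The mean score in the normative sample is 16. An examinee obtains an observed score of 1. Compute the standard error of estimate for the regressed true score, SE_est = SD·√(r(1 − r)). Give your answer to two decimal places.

SD = √151.29 = 12.300
SE_est = 12.300·√[r(1 − r)] ≈ 5.801

5.80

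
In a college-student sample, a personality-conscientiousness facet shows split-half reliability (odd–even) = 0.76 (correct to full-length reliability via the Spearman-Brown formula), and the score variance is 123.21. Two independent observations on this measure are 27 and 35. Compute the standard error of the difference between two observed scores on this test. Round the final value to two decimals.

5.80

SD = √123.21 ≈ 11.10000
Spearman-Brown: r = 2(0.76) / (1 + 0.76) = 1.52000 / 1.76000 ≈ 0.86364
SEM = 11.10000·√(1 − 0.86364) ≈ 4.09895
SE_diff = SEM · √2 ≈ 4.09895 · 1.41421 ≈ 5.79679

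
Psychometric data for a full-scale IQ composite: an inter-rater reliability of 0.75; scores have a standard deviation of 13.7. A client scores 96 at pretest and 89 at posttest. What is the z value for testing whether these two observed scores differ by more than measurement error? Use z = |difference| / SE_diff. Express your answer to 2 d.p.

0.72

The standard error of measurement is 13.700*√(1 − 0.750) ≃ 13.700*0.500 ≃ 6.850.
SE_diff = √2 * SEM ≃ 9.687
z = |96 − 89| / 9.687 = 7 / 9.687 ≃ 0.723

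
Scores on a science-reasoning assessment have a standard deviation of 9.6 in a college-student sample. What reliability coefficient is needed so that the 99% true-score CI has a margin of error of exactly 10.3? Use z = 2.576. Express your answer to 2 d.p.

0.83

Required SEM = 10.3 / 2.576 ≈ 3.9984
r = 1 − (SEM / SD)² = 1 − (3.9984 / 9.6)² ≈ 1 − 0.1735 ≈ 0.8265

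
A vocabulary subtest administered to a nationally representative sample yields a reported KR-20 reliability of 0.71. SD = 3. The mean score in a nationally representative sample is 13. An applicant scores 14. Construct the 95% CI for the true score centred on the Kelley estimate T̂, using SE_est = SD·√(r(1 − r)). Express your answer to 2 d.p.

T̂ = r·X + (1 − r)·M = 0.71000*14 + 0.29000*13 = 9.94000 + 3.77000 ≈ 13.71000
SE_est = SD * √(r(1 − r)) = 3.00000 * √0.20590 ≈ 3.00000 * 0.45376 ≈ 1.36129
95% CI: 13.71000 ± 2.66812 ≈ (11.04188, 16.37812)

[11.04, 16.38]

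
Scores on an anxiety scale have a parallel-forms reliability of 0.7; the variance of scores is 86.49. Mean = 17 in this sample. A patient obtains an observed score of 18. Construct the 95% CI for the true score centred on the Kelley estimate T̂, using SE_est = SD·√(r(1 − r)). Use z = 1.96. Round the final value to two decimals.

[9.35, 26.05]

σ = 86.49^(1/2) = 9.30000
Estimated true score = 0.70000·18 + (1 − 0.70000)·17 ≃ 17.70000
SE_est = 9.30000·√[r(1 − r)] ≃ 4.26180
CI = 17.70000 ± 1.96 · 4.26180 → [9.34688, 26.05312]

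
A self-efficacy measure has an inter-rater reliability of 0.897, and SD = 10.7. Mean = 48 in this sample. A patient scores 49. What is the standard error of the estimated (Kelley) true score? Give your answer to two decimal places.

SE_est = 10.700×√(0.897×0.103) ≈ 3.252

3.25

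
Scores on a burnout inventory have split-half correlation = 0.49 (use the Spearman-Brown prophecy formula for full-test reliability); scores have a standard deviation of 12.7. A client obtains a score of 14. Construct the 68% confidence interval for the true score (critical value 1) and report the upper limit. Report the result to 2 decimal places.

r_full = 2·0.49 / (1 + 0.49) ≃ 0.658
SEM = 12.700·√(1 − 0.658) ≃ 7.430
Margin = 1 · 7.430 ≃ 7.430
Upper limit = 14 + 7.430 ≃ 21.430

21.43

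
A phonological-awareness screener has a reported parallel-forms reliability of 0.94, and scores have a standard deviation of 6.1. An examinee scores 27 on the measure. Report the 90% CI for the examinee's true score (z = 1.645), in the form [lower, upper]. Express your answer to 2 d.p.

The standard error of measurement is 6.100*√(1 − 0.940) ≃ 6.100*0.245 ≃ 1.494.
Half-width = 1.645*1.494 ≃ 2.458
90% CI: 27 ± 2.458 = [24.542, 29.458]

[24.54, 29.46]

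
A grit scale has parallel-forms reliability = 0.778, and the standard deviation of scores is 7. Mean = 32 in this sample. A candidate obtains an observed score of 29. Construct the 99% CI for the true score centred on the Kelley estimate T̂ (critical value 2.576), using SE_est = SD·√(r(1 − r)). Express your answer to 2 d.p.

T̂ = 0.77800(29) + 0.22200(32) ≈ 29.66600
SE_est = 7.00000·√[r(1 − r)] ≈ 2.90914
99% CI: 29.66600 ± 7.49394 ≈ (22.17206, 37.15994)

[22.17, 37.16]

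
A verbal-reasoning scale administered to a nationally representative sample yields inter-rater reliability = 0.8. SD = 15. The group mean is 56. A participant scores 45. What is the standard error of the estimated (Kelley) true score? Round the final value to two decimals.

SE_est = SD × √(r(1 − r)) = 15.00000 × √0.16000 ≈ 15.00000 × 0.40000 ≈ 6.00000

6.00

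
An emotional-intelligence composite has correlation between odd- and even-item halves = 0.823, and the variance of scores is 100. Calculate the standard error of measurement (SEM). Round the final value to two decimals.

SD = √100 = 10.0000
Spearman-Brown: r = 2(0.823) / (1 + 0.823) = 1.6460 / 1.8230 ≈ 0.9029
SEM = 10.0000*√(1 − 0.9029) ≈ 3.1160

3.12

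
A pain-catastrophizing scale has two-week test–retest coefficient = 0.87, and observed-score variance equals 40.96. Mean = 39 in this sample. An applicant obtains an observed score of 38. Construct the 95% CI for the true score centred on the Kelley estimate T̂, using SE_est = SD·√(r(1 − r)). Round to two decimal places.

[33.91, 42.35]

σ = 40.96^(1/2) = 6.40000
T̂ = 0.87000(38) + 0.13000(39) ≈ 38.13000
SE_est = SD · √(r(1 − r)) = 6.40000 · √0.11310 ≈ 6.40000 · 0.33630 ≈ 2.15234
CI = 38.13000 ± 1.96 · 2.15234 → [33.91141, 42.34859]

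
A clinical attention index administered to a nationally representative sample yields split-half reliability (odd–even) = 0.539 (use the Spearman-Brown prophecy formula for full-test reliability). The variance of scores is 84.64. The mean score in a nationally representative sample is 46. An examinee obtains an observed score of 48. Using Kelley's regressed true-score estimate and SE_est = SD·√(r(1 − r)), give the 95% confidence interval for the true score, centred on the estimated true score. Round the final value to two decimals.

SD = √84.64 ≃ 9.2000
Spearman-Brown: r = 2(0.539) / (1 + 0.539) = 1.0780 / 1.5390 ≃ 0.7005
T̂ = r·X + (1 − r)·M = 0.7005·48 + 0.2995·46 ≃ 33.6218 + 13.7791 ≃ 47.4009
SE_est = SD · √(r(1 − r)) = 9.2000 · √0.2098 ≃ 9.2000 · 0.4581 ≃ 4.2141
95% CI: 47.4009 ± 8.2597 ≃ (39.1412, 55.6606)

[39.14, 55.66]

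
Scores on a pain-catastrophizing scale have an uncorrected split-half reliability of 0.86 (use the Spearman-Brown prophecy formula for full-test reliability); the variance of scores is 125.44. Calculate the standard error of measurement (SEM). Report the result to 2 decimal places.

SD = √125.44 = 11.2000
Full-length reliability (Spearman-Brown) = 2(0.86)/(1+0.86) ≃ 0.9247
SEM = 11.2000×√(1 − 0.9247) ≃ 3.0727

3.07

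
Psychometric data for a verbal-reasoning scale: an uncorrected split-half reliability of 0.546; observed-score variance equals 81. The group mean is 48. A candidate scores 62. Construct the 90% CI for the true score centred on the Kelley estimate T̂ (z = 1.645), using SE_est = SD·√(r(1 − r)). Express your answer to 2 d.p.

[51.15, 64.63]

SD = √81 ≃ 9.0000
Spearman-Brown: r = 2(0.546) / (1 + 0.546) = 1.0920 / 1.5460 ≃ 0.7063
T̂ = r·X + (1 − r)·M = 0.7063×62 + 0.2937×48 ≃ 43.7930 + 14.0957 ≃ 57.8887
SE_est = SD × √(r(1 − r)) = 9.0000 × √0.2074 ≃ 9.0000 × 0.4554 ≃ 4.0989
90% CI: 57.8887 ± 6.7428 ≃ (51.1460, 64.6315)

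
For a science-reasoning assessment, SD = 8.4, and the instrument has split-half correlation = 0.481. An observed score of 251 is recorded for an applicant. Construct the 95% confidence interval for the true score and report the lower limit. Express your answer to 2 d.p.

r_full = 2·0.481 / (1 + 0.481) ≃ 0.6496
SEM = 8.4000 * √(1 − 0.6496) = 8.4000 * √0.3504 ≃ 8.4000 * 0.5920 ≃ 4.9726
1.96 * SEM ≃ 9.7463
Lower bound: 251 − 9.7463 = 241.2537

241.25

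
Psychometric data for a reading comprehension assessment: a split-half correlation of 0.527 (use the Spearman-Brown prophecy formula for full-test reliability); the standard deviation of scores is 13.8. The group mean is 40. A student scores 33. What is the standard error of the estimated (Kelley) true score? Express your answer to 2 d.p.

r_full = 2·0.527 / (1 + 0.527) ≃ 0.6902
SE_est = 13.8000×√(0.6902×0.3098) ≃ 6.3810

6.38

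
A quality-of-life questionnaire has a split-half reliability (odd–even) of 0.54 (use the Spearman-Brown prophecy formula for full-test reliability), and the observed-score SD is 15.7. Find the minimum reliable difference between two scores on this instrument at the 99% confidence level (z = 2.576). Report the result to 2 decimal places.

Full-length reliability (Spearman-Brown) = 2(0.54)/(1+0.54) ≈ 0.701
SEM = 15.700 × √(1 − 0.701) = 15.700 × √0.299 ≈ 15.700 × 0.547 ≈ 8.581
SE_diff = SEM × √2 ≈ 8.581 × 1.414 ≈ 12.135
Smallest detectable difference = 2.576×12.135 ≈ 31.259

31.26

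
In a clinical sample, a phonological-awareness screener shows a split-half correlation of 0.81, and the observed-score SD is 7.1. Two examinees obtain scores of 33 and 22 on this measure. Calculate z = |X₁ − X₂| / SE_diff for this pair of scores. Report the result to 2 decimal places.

3.38

Spearman-Brown: r = 2(0.81) / (1 + 0.81) = 1.620 / 1.810 ≈ 0.895
SEM = 7.100×√(1 − 0.895) ≈ 2.300
SE_diff = SEM × √2 ≈ 2.300 × 1.414 ≈ 3.253
z = |33 − 22| / 3.253 = 11 / 3.253 ≈ 3.381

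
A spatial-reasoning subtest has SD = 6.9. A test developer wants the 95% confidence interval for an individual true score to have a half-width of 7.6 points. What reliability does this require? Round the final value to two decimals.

Required SEM = 7.6 / 1.96 ≈ 3.8776
Required reliability = 1 − (SEM/SD)² = 1 − 0.3158 ≈ 0.6842

0.68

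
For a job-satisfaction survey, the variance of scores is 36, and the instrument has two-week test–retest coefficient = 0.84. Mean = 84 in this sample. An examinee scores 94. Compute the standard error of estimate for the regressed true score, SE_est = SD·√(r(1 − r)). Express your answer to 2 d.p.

2.20

σ = 36^(1/2) = 6.0000
SE_est = SD × √(r(1 − r)) = 6.0000 × √0.1344 ≈ 6.0000 × 0.3666 ≈ 2.1996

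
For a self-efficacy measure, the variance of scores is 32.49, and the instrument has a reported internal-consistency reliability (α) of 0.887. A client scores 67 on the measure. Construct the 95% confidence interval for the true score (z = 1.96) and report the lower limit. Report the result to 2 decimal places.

SD = √32.49 ≈ 5.700
SEM = 5.700 · √(1 − 0.887) = 5.700 · √0.113 ≈ 5.700 · 0.336 ≈ 1.916
1.96 · SEM ≈ 3.756
Lower limit = 67 − 3.756 ≈ 63.244

63.24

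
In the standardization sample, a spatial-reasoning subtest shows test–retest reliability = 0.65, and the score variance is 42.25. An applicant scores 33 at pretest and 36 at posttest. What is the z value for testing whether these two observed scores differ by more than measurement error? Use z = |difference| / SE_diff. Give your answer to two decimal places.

σ = 42.25^(1/2) = 6.5000
SEM = 6.5000*√(1 − 0.6500) ≈ 3.8455
SE_diff = SEM * √2 ≈ 3.8455 * 1.4142 ≈ 5.4383
z = |33 − 36| / 5.4383 = 3 / 5.4383 ≈ 0.5516

0.55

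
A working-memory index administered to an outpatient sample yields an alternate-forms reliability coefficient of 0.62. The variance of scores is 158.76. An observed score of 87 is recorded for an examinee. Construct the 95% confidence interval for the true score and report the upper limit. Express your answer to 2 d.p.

SD = √158.76 ≈ 12.600
SEM = 12.600 * √(1 − 0.620) = 12.600 * √0.380 ≈ 12.600 * 0.616 ≈ 7.767
1.96 * SEM ≈ 15.224
Upper limit = 87 + 15.224 ≈ 102.224

102.22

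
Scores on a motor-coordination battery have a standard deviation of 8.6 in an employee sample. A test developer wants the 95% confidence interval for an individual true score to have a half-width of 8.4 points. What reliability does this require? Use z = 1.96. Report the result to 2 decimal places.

Required SEM = 8.4 / 1.96 ≃ 4.286
Required reliability = 1 − (SEM/SD)² = 1 − 0.248 ≃ 0.752

0.75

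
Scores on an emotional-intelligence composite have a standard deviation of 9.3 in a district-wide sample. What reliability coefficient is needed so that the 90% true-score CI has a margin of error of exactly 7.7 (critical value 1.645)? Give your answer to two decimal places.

0.75

SEM needed = half-width / z = 7.7/1.645 ≈ 4.6809
r = 1 − (4.6809/9.3)² ≈ 1 − 0.2533 ≈ 0.7467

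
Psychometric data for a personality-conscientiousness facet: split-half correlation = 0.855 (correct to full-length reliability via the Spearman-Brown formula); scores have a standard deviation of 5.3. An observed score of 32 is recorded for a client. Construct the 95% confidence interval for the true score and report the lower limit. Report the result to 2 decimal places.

29.10

Spearman-Brown: r = 2(0.855) / (1 + 0.855) = 1.710 / 1.855 ≈ 0.922
The standard error of measurement is 5.300·√(1 − 0.922) ≈ 5.300·0.280 ≈ 1.482.
1.96 · SEM ≈ 2.904
Lower limit = 32 − 2.904 ≈ 29.096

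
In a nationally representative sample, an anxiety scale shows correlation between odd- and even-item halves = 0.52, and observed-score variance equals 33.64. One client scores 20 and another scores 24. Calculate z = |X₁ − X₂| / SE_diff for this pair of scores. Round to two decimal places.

σ = 33.64^(1/2) = 5.8000
Spearman-Brown: r = 2(0.52) / (1 + 0.52) = 1.0400 / 1.5200 ≈ 0.6842
SEM = 5.8000 · √(1 − 0.6842) = 5.8000 · √0.3158 ≈ 5.8000 · 0.5620 ≈ 3.2593
SE_diff = √2 · SEM ≈ 4.6094
z = 4 / 4.6094 ≈ 0.8678

0.87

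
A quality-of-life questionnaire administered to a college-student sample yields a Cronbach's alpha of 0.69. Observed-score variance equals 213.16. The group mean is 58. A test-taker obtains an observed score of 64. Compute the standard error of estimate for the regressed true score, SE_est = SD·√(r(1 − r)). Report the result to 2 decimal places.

6.75

SD = √213.16 = 14.6000
SE_est = SD * √(r(1 − r)) = 14.6000 * √0.2139 ≈ 14.6000 * 0.4625 ≈ 6.7524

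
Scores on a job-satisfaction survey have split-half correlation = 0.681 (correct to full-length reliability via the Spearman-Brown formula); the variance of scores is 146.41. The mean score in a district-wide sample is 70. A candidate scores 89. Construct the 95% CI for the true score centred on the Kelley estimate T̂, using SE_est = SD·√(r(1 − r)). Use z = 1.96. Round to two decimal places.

[76.09, 94.69]

SD = √146.41 = 12.10000
r_full = 2·0.681 / (1 + 0.681) ≈ 0.81023
Estimated true score = 0.81023*89 + (1 − 0.81023)*70 ≈ 85.39441
SE_est = SD * √(r(1 − r)) = 12.10000 * √0.15376 ≈ 12.10000 * 0.39212 ≈ 4.74462
95% CI: 85.39441 ± 9.29946 ≈ (76.09495, 94.69387)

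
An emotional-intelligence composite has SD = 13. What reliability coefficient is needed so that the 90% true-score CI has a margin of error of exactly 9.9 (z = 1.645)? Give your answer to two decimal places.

SEM needed = half-width / z = 9.9/1.645 ≃ 6.0182
Required reliability = 1 − (SEM/SD)² = 1 − 0.2143 ≃ 0.7857

0.79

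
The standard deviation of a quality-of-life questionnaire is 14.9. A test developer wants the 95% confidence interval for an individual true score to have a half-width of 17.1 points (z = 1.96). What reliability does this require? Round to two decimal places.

0.66

Required SEM = 17.1 / 1.96 ≈ 8.7245
Required reliability = 1 − (SEM/SD)² = 1 − 0.3429 ≈ 0.6571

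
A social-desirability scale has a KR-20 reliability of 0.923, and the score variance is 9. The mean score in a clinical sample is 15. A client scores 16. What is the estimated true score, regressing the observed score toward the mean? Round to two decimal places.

T̂ = r·X + (1 − r)·M = 0.923·16 + 0.077·15 = 14.768 + 1.155 ≈ 15.923

15.92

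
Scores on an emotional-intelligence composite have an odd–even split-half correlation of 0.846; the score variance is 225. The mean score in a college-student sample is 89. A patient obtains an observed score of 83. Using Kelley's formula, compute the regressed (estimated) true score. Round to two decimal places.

83.50

Spearman-Brown: r = 2(0.846) / (1 + 0.846) = 1.6920 / 1.8460 ≈ 0.9166
Estimated true score = 0.9166*83 + (1 − 0.9166)*89 ≈ 83.5005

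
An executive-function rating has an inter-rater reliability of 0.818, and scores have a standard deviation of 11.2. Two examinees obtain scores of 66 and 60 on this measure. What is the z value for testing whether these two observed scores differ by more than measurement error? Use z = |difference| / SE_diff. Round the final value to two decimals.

SEM = 11.200 × √(1 − 0.818) = 11.200 × √0.182 ≈ 11.200 × 0.427 ≈ 4.778
Standard error of the difference = 4.778·√2 ≈ 6.757
z = |66 − 60| / 6.757 = 6 / 6.757 ≈ 0.888

0.89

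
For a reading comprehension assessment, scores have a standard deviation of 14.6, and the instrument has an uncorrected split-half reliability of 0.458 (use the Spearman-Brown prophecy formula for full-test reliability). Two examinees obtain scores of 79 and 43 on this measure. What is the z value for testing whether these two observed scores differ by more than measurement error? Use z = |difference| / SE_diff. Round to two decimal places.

2.86

Full-length reliability (Spearman-Brown) = 2(0.458)/(1+0.458) ≈ 0.6283
SEM = 14.6000 * √(1 − 0.6283) = 14.6000 * √0.3717 ≈ 14.6000 * 0.6097 ≈ 8.9017
SE_diff = SEM * √2 ≈ 8.9017 * 1.4142 ≈ 12.5889
z = |79 − 43| / 12.5889 = 36 / 12.5889 ≈ 2.8597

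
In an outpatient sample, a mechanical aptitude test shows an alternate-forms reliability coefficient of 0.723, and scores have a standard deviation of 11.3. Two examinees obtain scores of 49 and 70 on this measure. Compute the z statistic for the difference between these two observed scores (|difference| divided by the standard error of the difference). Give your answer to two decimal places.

SEM = 11.3000 × √(1 − 0.7230) = 11.3000 × √0.2770 ≈ 11.3000 × 0.5263 ≈ 5.9473
SE_diff = √2 × SEM ≈ 8.4107
z = |49 − 70| / 8.4107 = 21 / 8.4107 ≈ 2.4968

2.50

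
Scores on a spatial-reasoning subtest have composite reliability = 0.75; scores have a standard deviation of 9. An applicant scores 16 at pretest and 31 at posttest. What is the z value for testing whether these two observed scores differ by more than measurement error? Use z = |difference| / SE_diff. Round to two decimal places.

SEM = 9.000*√(1 − 0.750) ≈ 4.500
SE_diff = SEM * √2 ≈ 4.500 * 1.414 ≈ 6.364
z = |16 − 31| / 6.364 = 15 / 6.364 ≈ 2.357

2.36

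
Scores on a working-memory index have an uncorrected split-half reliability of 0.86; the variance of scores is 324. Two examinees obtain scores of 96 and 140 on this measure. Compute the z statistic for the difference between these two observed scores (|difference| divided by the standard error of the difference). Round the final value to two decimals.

SD = √324 = 18.000
Full-length reliability (Spearman-Brown) = 2(0.86)/(1+0.86) ≃ 0.925
SEM = 18.000 * √(1 − 0.925) = 18.000 * √0.075 ≃ 18.000 * 0.274 ≃ 4.938
Standard error of the difference = 4.938·√2 ≃ 6.984
z = 44 / 6.984 ≃ 6.300

6.30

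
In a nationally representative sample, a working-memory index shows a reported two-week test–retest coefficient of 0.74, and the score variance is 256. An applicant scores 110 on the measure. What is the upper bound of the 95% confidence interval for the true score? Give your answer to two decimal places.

SD = √256 ≈ 16.0000
SEM = 16.0000 · √(1 − 0.7400) = 16.0000 · √0.2600 ≈ 16.0000 · 0.5099 ≈ 8.1584
1.96 · SEM ≈ 15.9905
Upper limit = 110 + 15.9905 ≈ 125.9905

125.99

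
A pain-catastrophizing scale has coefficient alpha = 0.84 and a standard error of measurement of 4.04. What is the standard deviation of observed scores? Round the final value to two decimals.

10.10

σ = SEM·(1 − r)^(−1/2) ≃ 4.04×2.500 ≃ 10.100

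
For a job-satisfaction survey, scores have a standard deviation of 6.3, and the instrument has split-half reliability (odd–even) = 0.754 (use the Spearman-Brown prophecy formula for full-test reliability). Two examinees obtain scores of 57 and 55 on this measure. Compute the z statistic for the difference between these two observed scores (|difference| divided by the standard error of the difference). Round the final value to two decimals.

0.60

Spearman-Brown: r = 2(0.754) / (1 + 0.754) = 1.5080 / 1.7540 ≈ 0.8597
SEM = 6.3000 · √(1 − 0.8597) = 6.3000 · √0.1403 ≈ 6.3000 · 0.3745 ≈ 2.3594
SE_diff = SEM · √2 ≈ 2.3594 · 1.4142 ≈ 3.3366
z = 2 / 3.3366 ≈ 0.5994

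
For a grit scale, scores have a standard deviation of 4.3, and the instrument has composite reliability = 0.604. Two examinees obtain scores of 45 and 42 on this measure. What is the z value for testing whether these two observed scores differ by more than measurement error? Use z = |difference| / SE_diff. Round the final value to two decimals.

SEM = 4.30000 × √(1 − 0.60400) = 4.30000 × √0.39600 ≃ 4.30000 × 0.62929 ≃ 2.70593
SE_diff = √2 × SEM ≃ 3.82676
z = 3 / 3.82676 ≃ 0.78395

0.78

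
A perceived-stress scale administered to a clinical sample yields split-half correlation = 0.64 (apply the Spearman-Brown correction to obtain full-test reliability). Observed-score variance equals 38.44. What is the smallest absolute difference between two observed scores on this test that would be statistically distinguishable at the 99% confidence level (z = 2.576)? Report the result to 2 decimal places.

10.58

SD = √38.44 ≈ 6.2000
r_full = 2·0.64 / (1 + 0.64) ≈ 0.7805
The standard error of measurement is 6.2000×√(1 − 0.7805) ≈ 6.2000×0.4685 ≈ 2.9048.
Standard error of the difference = 2.9048·√2 ≈ 4.1081
Minimum reliable difference = 2.576 × SE_diff ≈ 2.576 × 4.1081 ≈ 10.5823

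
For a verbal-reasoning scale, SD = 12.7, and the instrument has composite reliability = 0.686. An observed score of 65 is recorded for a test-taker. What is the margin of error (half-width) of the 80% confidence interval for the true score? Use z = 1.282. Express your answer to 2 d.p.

SEM = 12.7000*√(1 − 0.6860) ≈ 7.1165
1.282 * SEM ≈ 9.1234

9.12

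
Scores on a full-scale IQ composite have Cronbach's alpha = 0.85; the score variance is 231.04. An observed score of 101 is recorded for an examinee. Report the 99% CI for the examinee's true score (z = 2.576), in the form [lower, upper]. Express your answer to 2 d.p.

SD = √231.04 = 15.20000
The standard error of measurement is 15.20000*√(1 − 0.85000) ≈ 15.20000*0.38730 ≈ 5.88693.
Margin = 2.576 * 5.88693 ≈ 15.16474
99% CI: 101 ± 15.16474 = [85.83526, 116.16474]

[85.84, 116.16]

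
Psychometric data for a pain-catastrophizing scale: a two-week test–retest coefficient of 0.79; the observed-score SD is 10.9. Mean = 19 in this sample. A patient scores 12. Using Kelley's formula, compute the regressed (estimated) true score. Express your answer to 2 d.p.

T̂ = r·X + (1 − r)·M = 0.790*12 + 0.210*19 = 9.480 + 3.990 ≈ 13.470

13.47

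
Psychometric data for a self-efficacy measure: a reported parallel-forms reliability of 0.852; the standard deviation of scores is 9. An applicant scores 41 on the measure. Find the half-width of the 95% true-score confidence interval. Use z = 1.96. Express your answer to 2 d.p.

The standard error of measurement is 9.0000·√(1 − 0.8520) ≃ 9.0000·0.3847 ≃ 3.4624.
Half-width = 1.96·3.4624 ≃ 6.7862

6.79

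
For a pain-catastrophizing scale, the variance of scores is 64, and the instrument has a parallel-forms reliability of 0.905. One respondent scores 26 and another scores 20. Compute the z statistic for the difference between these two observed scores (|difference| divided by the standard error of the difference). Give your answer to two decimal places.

1.72

σ = 64^(1/2) = 8.000
SEM = 8.000 * √(1 − 0.905) = 8.000 * √0.095 ≈ 8.000 * 0.308 ≈ 2.466
Standard error of the difference = 2.466·√2 ≈ 3.487
z = |26 − 20| / 3.487 = 6 / 3.487 ≈ 1.721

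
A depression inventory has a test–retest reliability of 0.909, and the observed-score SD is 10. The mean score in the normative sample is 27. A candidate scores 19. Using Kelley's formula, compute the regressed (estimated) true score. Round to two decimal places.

19.73

T̂ = r·X + (1 − r)·M = 0.909·19 + 0.091·27 = 17.271 + 2.457 ≈ 19.728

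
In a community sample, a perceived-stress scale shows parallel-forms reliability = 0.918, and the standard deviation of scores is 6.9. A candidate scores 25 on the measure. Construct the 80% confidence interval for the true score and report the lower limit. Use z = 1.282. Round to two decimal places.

SEM = 6.9000 * √(1 − 0.9180) = 6.9000 * √0.0820 ≈ 6.9000 * 0.2864 ≈ 1.9759
Margin = 1.282 * 1.9759 ≈ 2.5331
Lower limit = 25 − 2.5331 ≈ 22.4669

22.47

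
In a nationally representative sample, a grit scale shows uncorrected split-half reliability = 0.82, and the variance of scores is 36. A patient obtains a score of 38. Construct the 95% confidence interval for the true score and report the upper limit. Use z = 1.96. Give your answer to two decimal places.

41.70

SD = √36 ≈ 6.000
r_full = 2·0.82 / (1 + 0.82) ≈ 0.901
SEM = 6.000 · √(1 − 0.901) = 6.000 · √0.099 ≈ 6.000 · 0.314 ≈ 1.887
Margin = 1.96 · 1.887 ≈ 3.698
Upper bound: 38 + 3.698 = 41.698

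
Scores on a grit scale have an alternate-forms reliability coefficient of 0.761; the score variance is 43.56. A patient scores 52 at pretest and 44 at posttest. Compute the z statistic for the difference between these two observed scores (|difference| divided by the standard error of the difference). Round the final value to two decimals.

1.75

σ = 43.56^(1/2) = 6.6000
SEM = 6.6000 · √(1 − 0.7610) = 6.6000 · √0.2390 ≈ 6.6000 · 0.4889 ≈ 3.2266
SE_diff = SEM · √2 ≈ 3.2266 · 1.4142 ≈ 4.5631
z = |52 − 44| / 4.5631 = 8 / 4.5631 ≈ 1.7532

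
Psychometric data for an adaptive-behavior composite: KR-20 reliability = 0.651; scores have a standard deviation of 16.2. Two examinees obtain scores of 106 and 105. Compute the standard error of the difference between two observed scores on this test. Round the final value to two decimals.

13.53

The standard error of measurement is 16.2000·√(1 − 0.6510) ≈ 16.2000·0.5908 ≈ 9.5703.
Standard error of the difference = 9.5703·√2 ≈ 13.5345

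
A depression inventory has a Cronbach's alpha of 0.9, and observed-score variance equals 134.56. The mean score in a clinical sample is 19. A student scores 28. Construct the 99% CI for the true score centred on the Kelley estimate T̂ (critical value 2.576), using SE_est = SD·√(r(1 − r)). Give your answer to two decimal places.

[18.14, 36.06]

SD = √134.56 ≈ 11.6000
T̂ = 0.9000(28) + 0.1000(19) ≈ 27.1000
SE_est = SD × √(r(1 − r)) = 11.6000 × √0.0900 ≈ 11.6000 × 0.3000 ≈ 3.4800
99% CI: 27.1000 ± 8.9645 ≈ (18.1355, 36.0645)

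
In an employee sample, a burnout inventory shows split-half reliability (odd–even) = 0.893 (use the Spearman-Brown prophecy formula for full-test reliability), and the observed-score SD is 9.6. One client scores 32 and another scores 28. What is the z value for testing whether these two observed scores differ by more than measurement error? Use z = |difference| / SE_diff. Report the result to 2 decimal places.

Full-length reliability (Spearman-Brown) = 2(0.893)/(1+0.893) ≃ 0.9435
SEM = 9.6000·√(1 − 0.9435) ≃ 2.2824
SE_diff = √2 · SEM ≃ 3.2278
z = 4 / 3.2278 ≃ 1.2392

1.24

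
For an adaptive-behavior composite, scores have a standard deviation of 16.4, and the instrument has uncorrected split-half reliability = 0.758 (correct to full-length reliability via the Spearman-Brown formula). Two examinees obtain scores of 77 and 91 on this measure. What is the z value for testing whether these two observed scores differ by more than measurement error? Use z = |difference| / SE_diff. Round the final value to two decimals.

1.63

Spearman-Brown: r = 2(0.758) / (1 + 0.758) = 1.516 / 1.758 ≈ 0.862
SEM = 16.400 * √(1 − 0.862) = 16.400 * √0.138 ≈ 16.400 * 0.371 ≈ 6.085
SE_diff = √2 * SEM ≈ 8.605
z = |77 − 91| / 8.605 = 14 / 8.605 ≈ 1.627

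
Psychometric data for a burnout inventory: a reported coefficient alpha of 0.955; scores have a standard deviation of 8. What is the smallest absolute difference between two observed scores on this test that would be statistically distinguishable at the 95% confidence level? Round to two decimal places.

The standard error of measurement is 8.000·√(1 − 0.955) ≈ 8.000·0.212 ≈ 1.697.
SE_diff = √2 · SEM ≈ 2.400
Smallest detectable difference = 1.96·2.400 ≈ 4.704

4.70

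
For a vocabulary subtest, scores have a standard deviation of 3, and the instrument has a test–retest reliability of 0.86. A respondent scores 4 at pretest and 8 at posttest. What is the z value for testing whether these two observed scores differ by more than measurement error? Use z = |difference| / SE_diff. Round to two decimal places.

SEM = 3.0000 · √(1 − 0.8600) = 3.0000 · √0.1400 ≈ 3.0000 · 0.3742 ≈ 1.1225
Standard error of the difference = 1.1225·√2 ≈ 1.5875
z = |4 − 8| / 1.5875 = 4 / 1.5875 ≈ 2.5198

2.52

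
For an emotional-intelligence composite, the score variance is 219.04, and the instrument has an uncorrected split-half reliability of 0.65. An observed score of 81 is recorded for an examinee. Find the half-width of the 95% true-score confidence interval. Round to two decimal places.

SD = √219.04 = 14.8000
r_full = 2·0.65 / (1 + 0.65) ≃ 0.7879
SEM = 14.8000 * √(1 − 0.7879) = 14.8000 * √0.2121 ≃ 14.8000 * 0.4606 ≃ 6.8164
Half-width = 1.96*6.8164 ≃ 13.3601

13.36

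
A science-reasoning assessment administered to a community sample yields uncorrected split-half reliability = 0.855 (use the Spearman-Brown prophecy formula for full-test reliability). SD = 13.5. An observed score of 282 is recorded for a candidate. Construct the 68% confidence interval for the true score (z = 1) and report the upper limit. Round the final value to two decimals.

285.77

Full-length reliability (Spearman-Brown) = 2(0.855)/(1+0.855) ≃ 0.9218
The standard error of measurement is 13.5000*√(1 − 0.9218) ≃ 13.5000*0.2796 ≃ 3.7744.
Margin = 1 * 3.7744 ≃ 3.7744
Upper limit = 282 + 3.7744 ≃ 285.7744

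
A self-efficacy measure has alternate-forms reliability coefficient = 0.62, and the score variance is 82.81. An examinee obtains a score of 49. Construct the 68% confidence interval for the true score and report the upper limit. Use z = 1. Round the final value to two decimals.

SD = √82.81 ≈ 9.1000
SEM = 9.1000 * √(1 − 0.6200) = 9.1000 * √0.3800 ≈ 9.1000 * 0.6164 ≈ 5.6096
Half-width = 1*5.6096 ≈ 5.6096
Upper bound: 49 + 5.6096 = 54.6096

54.61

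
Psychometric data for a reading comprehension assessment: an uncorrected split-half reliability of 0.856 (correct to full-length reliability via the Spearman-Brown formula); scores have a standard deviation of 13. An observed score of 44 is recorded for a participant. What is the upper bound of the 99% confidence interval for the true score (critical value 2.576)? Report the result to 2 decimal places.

r_full = 2·0.856 / (1 + 0.856) ≃ 0.9224
The standard error of measurement is 13.0000*√(1 − 0.9224) ≃ 13.0000*0.2785 ≃ 3.6211.
Half-width = 2.576*3.6211 ≃ 9.3278
Upper bound: 44 + 9.3278 = 53.3278

53.33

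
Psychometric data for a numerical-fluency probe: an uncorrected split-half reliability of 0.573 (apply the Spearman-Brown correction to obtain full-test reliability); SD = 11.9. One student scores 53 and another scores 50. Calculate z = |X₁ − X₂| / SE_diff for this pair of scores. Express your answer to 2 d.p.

r_full = 2·0.573 / (1 + 0.573) ≃ 0.729
The standard error of measurement is 11.900*√(1 − 0.729) ≃ 11.900*0.521 ≃ 6.200.
SE_diff = SEM * √2 ≃ 6.200 * 1.414 ≃ 8.768
z = 3 / 8.768 ≃ 0.342

0.34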